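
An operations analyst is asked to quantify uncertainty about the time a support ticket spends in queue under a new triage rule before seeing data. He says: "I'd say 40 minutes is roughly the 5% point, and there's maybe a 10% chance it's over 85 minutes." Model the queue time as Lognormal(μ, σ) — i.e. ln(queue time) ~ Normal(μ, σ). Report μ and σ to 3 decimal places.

μ ≈ 4.113, σ ≈ 0.258

If T ~ Lognormal(μ,σ) then ln T ~ Normal(μ,σ), so the p-quantile of ln T is μ + z_p·σ.
ln(40) = 3.689 and ln(85) = 4.443; z_{0.05} = -1.645, z_{0.9} = 1.282.
σ = (4.443 − 3.689)/(1.282 − (-1.645)) = 0.258.
μ = 3.689 − (-1.645)·0.258 = 4.113.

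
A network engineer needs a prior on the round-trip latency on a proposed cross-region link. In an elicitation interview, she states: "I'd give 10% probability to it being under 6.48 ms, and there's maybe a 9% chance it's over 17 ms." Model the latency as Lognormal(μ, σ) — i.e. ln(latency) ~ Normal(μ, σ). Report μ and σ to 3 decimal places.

μ ≈ 2.340, σ ≈ 0.368

If T ~ Lognormal(μ,σ) then ln T ~ Normal(μ,σ), so the p-quantile of ln T is μ + z_p·σ.
ln(6.48) = 1.869 and ln(17) = 2.833; z_{0.1} = -1.282, z_{0.91} = 1.341.
σ = (2.833 − 1.869)/(1.341 − (-1.282)) = 0.368.
μ = 1.869 − (-1.282)·0.368 = 2.340.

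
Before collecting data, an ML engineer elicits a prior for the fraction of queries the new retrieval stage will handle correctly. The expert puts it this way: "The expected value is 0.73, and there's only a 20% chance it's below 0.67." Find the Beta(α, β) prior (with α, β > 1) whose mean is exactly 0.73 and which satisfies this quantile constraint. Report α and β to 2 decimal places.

α ≈ 27.07, β ≈ 10.01

With mean 0.73 fixed, write α = 0.73s, β = 0.27s where s = α+β.
Need P(θ < 0.67) = 0.2 under Beta(0.73s, 0.27s). Normal approximation: (q−m)/√(m(1−m)/s) ≈ z_{0.2} = -0.842, so s ≈ 0.73·0.27·(-0.842)²/(0.67−0.73)² = 38.8.
At s = 38.8: P(θ<0.67) ≈ 0.195. Adjusting to match 0.2 gives s ≈ 37.08.
So α = 0.73·37.08 ≈ 27.07, β = 0.27·37.08 ≈ 10.01.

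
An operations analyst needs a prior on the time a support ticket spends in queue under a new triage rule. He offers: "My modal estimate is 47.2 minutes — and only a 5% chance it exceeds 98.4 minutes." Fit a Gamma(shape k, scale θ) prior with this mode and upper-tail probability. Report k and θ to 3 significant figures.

Gamma(k,θ) with k>1 has mode (k−1)θ, so θ = 47.2/(k−1).
Need P(X < 98.4) = 0.95 with θ tied to k this way. Start at k = 2, θ = 47.2: P(X<98.4) ≈ 0.616.
Too low — raise k to concentrate. Iterating converges to k ≈ 6.12.
Then θ = 47.2/(6.12−1) ≈ 9.22.

k ≈ 6.12, θ ≈ 9.22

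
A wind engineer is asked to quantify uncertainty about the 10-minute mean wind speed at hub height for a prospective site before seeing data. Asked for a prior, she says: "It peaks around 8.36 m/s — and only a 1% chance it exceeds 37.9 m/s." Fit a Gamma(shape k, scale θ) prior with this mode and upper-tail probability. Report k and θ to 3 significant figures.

Gamma(k,θ) with k>1 has mode (k−1)θ, so θ = 8.36/(k−1).
Need P(X < 37.9) = 0.99 with θ tied to k this way. Start at k = 2, θ = 8.36: P(X<37.9) ≈ 0.941.
Too low — raise k to concentrate. Iterating converges to k ≈ 2.77.
Then θ = 8.36/(2.77−1) ≈ 4.73.

k ≈ 2.77, θ ≈ 4.73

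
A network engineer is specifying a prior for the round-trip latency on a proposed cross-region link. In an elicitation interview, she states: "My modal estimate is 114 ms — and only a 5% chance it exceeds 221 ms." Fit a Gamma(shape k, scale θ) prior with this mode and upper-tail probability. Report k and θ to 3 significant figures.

k ≈ 7.34, θ ≈ 18

Gamma(k,θ) with k>1 has mode (k−1)θ, so θ = 114/(k−1).
Need P(X < 221) = 0.95 with θ tied to k this way. Start at k = 2, θ = 114: P(X<221) ≈ 0.577.
Too low — raise k to concentrate. Iterating converges to k ≈ 7.34.
Then θ = 114/(7.34−1) ≈ 18.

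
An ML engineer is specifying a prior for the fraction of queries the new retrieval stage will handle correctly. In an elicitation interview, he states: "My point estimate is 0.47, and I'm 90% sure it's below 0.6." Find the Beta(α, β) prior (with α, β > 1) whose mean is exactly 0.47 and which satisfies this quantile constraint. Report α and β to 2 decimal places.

With mean 0.47 fixed, write α = 0.47s, β = 0.53s where s = α+β.
Need P(θ < 0.6) = 0.9 under Beta(0.47s, 0.53s). Normal approximation: (q−m)/√(m(1−m)/s) ≈ z_{0.9} = 1.28, so s ≈ 0.47·0.53·(1.28)²/(0.6−0.47)² = 24.2.
At s = 24.2: P(θ<0.6) ≈ 0.901. Adjusting to match 0.9 gives s ≈ 24.08.
So α = 0.47·24.08 ≈ 11.32, β = 0.53·24.08 ≈ 12.76.

α ≈ 11.32, β ≈ 12.76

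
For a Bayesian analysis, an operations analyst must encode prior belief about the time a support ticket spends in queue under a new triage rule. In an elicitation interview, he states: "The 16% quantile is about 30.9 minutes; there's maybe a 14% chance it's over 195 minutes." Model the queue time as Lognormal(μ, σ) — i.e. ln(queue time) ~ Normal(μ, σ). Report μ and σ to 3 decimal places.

μ ≈ 4.314, σ ≈ 0.888

If T ~ Lognormal(μ,σ) then ln T ~ Normal(μ,σ), so the p-quantile of ln T is μ + z_p·σ.
ln(30.9) = 3.431 and ln(195) = 5.273; z_{0.16} = -0.9945, z_{0.86} = 1.08.
σ = (5.273 − 3.431)/(1.08 − (-0.9945)) = 0.888.
μ = 3.431 − (-0.9945)·0.888 = 4.314.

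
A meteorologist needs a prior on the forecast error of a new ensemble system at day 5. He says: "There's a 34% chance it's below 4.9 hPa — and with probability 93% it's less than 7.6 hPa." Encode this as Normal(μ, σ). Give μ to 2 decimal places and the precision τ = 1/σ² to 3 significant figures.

For Normal(μ,σ), the p-quantile is μ + z_p·σ. Here z_{0.34} = -0.4125, z_{0.93} = 1.476.
So 4.9 = μ − 0.4125σ and 7.6 = μ + 1.476σ.
Subtracting: σ = (7.6 − 4.9)/(1.476 − (-0.4125)) = 1.43.
Then μ = 4.9 − (-0.4125)·1.43 = 5.49.
Precision τ = 1/σ² = 1/1.43² = 0.489.

μ = 5.49, τ = 0.489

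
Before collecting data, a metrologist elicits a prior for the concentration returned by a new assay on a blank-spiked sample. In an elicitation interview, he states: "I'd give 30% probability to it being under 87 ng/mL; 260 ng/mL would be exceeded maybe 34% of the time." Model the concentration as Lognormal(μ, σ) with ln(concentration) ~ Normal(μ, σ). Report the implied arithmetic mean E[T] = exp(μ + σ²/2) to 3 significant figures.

If T ~ Lognormal(μ,σ) then ln T ~ Normal(μ,σ), so the p-quantile of ln T is μ + z_p·σ.
ln(87) = 4.466 and ln(260) = 5.561; z_{0.3} = -0.5244, z_{0.66} = 0.4125.
σ = (5.561 − 4.466)/(0.4125 − (-0.5244)) = 1.169.
μ = 4.466 − (-0.5244)·1.169 = 5.079.
E[T] = exp(μ + σ²/2) = exp(5.079 + 0.6828) = 318 ng/mL.

E[T] ≈ 318 ng/mL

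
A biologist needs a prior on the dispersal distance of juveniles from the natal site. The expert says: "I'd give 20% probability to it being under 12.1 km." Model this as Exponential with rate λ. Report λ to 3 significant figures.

λ ≈ 0.0184

P(T < 12.1) = 1 − e^(−λ·12.1) = 0.2, so λ = −ln(1−0.2)/12.1 = −ln(0.8)/12.1 = 0.0184.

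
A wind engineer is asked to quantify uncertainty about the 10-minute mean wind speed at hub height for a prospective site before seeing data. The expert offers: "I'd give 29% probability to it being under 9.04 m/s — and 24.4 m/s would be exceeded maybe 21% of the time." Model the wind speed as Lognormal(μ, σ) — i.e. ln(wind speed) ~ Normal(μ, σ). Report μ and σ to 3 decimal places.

If T ~ Lognormal(μ,σ) then ln T ~ Normal(μ,σ), so the p-quantile of ln T is μ + z_p·σ.
ln(9.04) = 2.202 and ln(24.4) = 3.195; z_{0.29} = -0.5534, z_{0.79} = 0.8064.
σ = (3.195 − 2.202)/(0.8064 − (-0.5534)) = 0.730.
μ = 2.202 − (-0.5534)·0.730 = 2.606.

μ ≈ 2.606, σ ≈ 0.730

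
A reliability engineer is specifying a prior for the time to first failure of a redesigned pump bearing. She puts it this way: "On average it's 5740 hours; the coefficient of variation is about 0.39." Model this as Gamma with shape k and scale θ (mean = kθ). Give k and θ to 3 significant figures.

For Gamma(k, scale θ): mean = kθ, variance = kθ², so CV = 1/√k.
CV = 0.39, hence k = 1/CV² = 6.57.
Then θ = mean/k = 5740/6.57 = 873.

k ≈ 6.57, θ ≈ 873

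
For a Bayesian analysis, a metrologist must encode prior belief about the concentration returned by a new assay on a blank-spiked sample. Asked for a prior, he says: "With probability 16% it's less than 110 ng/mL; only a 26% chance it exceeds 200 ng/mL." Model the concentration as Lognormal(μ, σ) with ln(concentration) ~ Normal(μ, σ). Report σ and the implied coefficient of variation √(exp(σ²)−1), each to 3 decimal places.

If T ~ Lognormal(μ,σ) then ln T ~ Normal(μ,σ), so the p-quantile of ln T is μ + z_p·σ.
ln(110) = 4.7 and ln(200) = 5.298; z_{0.16} = -0.9945, z_{0.74} = 0.6433.
σ = (5.298 − 4.7)/(0.6433 − (-0.9945)) = 0.365.
μ = 4.7 − (-0.9945)·0.365 = 5.063.
CV = √(exp(σ²)−1) = √(exp(0.1332)−1) = 0.378.

σ ≈ 0.365, CV ≈ 0.378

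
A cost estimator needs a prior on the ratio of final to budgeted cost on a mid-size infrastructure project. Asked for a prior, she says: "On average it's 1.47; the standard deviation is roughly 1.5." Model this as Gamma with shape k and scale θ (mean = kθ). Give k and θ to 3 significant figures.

For Gamma(k, scale θ): mean = kθ, variance = kθ², so CV = 1/√k.
CV = SD/mean = 1.5/1.47 = 1.02, hence k = 1/CV² = 0.96.
Then θ = mean/k = 1.47/0.96 = 1.53.

k ≈ 0.96, θ ≈ 1.53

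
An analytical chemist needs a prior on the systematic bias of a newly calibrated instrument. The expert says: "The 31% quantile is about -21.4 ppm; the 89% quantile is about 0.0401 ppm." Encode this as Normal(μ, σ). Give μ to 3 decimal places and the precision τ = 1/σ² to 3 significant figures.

The p-quantile of Normal(μ,σ) is μ + z_p·σ, with z_{0.31} = -0.4959 and z_{0.89} = 1.227.
Eliminate σ: μ = (z₂·x₁ − z₁·x₂)/(z₂ − z₁) = (1.227·-21.4 − (-0.4959)·0.0401)/1.722 = -15.228.
Then σ = (x₂ − x₁)/(z₂ − z₁) = (0.0401 − -21.4)/1.722 = 12.448.
Precision τ = 1/σ² = 1/12.45² = 0.00645.

μ = -15.228, τ = 0.00645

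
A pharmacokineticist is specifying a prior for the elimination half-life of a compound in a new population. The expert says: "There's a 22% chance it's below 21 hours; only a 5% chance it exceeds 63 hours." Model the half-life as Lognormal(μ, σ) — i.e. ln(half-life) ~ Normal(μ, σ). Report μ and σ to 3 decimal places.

If T ~ Lognormal(μ,σ) then ln T ~ Normal(μ,σ), so the p-quantile of ln T is μ + z_p·σ.
ln(21) = 3.045 and ln(63) = 4.143; z_{0.22} = -0.7722, z_{0.95} = 1.645.
σ = (4.143 − 3.045)/(1.645 − (-0.7722)) = 0.455.
μ = 3.045 − (-0.7722)·0.455 = 3.396.

μ ≈ 3.396, σ ≈ 0.455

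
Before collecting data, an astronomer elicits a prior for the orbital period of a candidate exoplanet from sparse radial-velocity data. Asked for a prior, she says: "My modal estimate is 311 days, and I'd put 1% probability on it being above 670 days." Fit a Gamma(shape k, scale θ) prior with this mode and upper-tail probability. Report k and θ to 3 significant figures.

k ≈ 9.22, θ ≈ 37.8

Gamma(k,θ) with k>1 has mode (k−1)θ, so θ = 311/(k−1).
Need P(X < 670) = 0.99 with θ tied to k this way. Start at k = 2, θ = 311: P(X<670) ≈ 0.634.
Too low — raise k to concentrate. Iterating converges to k ≈ 9.22.
Then θ = 311/(9.22−1) ≈ 37.8.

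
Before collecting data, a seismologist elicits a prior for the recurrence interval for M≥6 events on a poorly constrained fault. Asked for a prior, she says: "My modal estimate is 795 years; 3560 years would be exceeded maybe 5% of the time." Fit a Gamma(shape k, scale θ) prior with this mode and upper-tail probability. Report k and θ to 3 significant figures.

Gamma(k,θ) with k>1 has mode (k−1)θ, so θ = 795/(k−1).
Need P(X < 3560) = 0.95 with θ tied to k this way. Start at k = 2, θ = 795: P(X<3560) ≈ 0.938.
Too low — raise k to concentrate. Iterating converges to k ≈ 2.09.
Then θ = 795/(2.09−1) ≈ 727.

k ≈ 2.09, θ ≈ 727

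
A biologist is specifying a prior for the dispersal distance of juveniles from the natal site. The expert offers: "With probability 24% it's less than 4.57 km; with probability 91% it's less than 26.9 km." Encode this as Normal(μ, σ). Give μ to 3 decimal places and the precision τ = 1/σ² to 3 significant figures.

μ = 12.275, τ = 0.0084

For Normal(μ,σ), the p-quantile is μ + z_p·σ. Here z_{0.24} = -0.7063, z_{0.91} = 1.341.
So 4.57 = μ − 0.7063σ and 26.9 = μ + 1.341σ.
Subtracting: σ = (26.9 − 4.57)/(1.341 − (-0.7063)) = 10.908.
Then μ = 4.57 − (-0.7063)·10.908 = 12.275.
Precision τ = 1/σ² = 1/10.91² = 0.0084.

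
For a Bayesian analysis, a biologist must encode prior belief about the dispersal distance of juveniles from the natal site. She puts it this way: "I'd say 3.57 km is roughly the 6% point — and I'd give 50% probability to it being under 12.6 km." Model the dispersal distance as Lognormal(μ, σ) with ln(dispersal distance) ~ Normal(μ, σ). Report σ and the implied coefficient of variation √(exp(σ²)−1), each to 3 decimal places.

σ ≈ 0.811, CV ≈ 0.965

If T ~ Lognormal(μ,σ) then ln T ~ Normal(μ,σ), so the p-quantile of ln T is μ + z_p·σ.
ln(3.57) = 1.273 and ln(12.6) = 2.534; z_{0.06} = -1.555, z_{0.5} = 0.
σ = (2.534 − 1.273)/(0 − (-1.555)) = 0.811.
μ = 1.273 − (-1.555)·0.811 = 2.534.
CV = √(exp(σ²)−1) = √(exp(0.6579)−1) = 0.965.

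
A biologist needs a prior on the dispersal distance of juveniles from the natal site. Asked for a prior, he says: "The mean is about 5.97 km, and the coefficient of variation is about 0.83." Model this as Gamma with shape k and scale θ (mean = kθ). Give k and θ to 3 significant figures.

k ≈ 1.45, θ ≈ 4.11

For Gamma(k, scale θ): mean = kθ, variance = kθ², so CV = 1/√k.
CV = 0.83, hence k = 1/CV² = 1.45.
Then θ = mean/k = 5.97/1.45 = 4.11.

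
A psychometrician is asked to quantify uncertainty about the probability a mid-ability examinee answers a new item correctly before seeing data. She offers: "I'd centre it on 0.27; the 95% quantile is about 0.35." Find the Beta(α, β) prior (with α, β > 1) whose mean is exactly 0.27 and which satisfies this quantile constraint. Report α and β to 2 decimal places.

With mean 0.27 fixed, write α = 0.27s, β = 0.73s where s = α+β.
Need P(θ < 0.35) = 0.95 under Beta(0.27s, 0.73s). Normal approximation: (q−m)/√(m(1−m)/s) ≈ z_{0.95} = 1.64, so s ≈ 0.27·0.73·(1.64)²/(0.35−0.27)² = 83.3.
At s = 83.3: P(θ<0.35) ≈ 0.945. Adjusting to match 0.95 gives s ≈ 88.73.
So α = 0.27·88.73 ≈ 23.96, β = 0.73·88.73 ≈ 64.78.

α ≈ 23.96, β ≈ 64.78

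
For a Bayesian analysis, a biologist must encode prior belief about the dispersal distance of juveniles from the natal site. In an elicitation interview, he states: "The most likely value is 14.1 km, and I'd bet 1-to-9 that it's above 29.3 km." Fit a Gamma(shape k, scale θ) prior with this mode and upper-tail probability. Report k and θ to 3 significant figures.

k ≈ 4.59, θ ≈ 3.93

Gamma(k,θ) with k>1 has mode (k−1)θ, so θ = 14.1/(k−1).
Need P(X < 29.3) = 0.9 with θ tied to k this way. Start at k = 2, θ = 14.1: P(X<29.3) ≈ 0.615.
Too low — raise k to concentrate. Iterating converges to k ≈ 4.59.
Then θ = 14.1/(4.59−1) ≈ 3.93.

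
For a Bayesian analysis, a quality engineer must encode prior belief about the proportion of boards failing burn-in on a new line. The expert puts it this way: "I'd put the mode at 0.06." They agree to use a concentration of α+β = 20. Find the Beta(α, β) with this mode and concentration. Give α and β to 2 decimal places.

α = 2.08, β = 17.92

For α,β > 1 the Beta mode is (α−1)/(α+β−2). With α+β = 20, the mode is (α−1)/18.
Set (α−1)/18 = 0.06 → α = 1 + 0.06·18 = 2.08.
β = 20 − α = 17.92.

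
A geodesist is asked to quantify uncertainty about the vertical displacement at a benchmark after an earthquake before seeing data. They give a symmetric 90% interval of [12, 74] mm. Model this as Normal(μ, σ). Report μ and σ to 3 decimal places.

A symmetric 90% interval runs μ ± z·σ with z = 1.645.
Half-width = 31, so σ = 31/1.645 = 18.847.
μ is the interval midpoint, 43.000.

μ = 43.000, σ = 18.847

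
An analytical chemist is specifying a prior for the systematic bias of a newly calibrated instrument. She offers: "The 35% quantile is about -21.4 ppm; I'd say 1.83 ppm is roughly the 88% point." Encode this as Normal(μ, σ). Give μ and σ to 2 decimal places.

For Normal(μ,σ), the p-quantile is μ + z_p·σ. Here z_{0.35} = -0.3853, z_{0.88} = 1.175.
So -21.4 = μ − 0.3853σ and 1.83 = μ + 1.175σ.
Subtracting: σ = (1.83 − -21.4)/(1.175 − (-0.3853)) = 14.89.
Then μ = -21.4 − (-0.3853)·14.89 = -15.66.

μ = -15.66, σ = 14.89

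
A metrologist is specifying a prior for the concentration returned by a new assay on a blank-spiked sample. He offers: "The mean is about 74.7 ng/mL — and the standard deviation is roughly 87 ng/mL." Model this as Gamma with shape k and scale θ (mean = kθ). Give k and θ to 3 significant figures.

For Gamma(k, scale θ): mean = kθ, variance = kθ², so CV = 1/√k.
CV = SD/mean = 87/74.7 = 1.165, hence k = 1/CV² = 0.737.
Then θ = mean/k = 74.7/0.737 = 101.

k ≈ 0.737, θ ≈ 101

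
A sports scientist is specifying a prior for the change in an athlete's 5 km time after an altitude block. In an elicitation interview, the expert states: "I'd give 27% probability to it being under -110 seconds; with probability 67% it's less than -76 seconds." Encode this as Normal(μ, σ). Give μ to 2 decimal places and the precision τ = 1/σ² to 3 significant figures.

μ = -90.21, τ = 0.000959

For Normal(μ,σ), the p-quantile is μ + z_p·σ. Here z_{0.27} = -0.6128, z_{0.67} = 0.4399.
So -110 = μ − 0.6128σ and -76 = μ + 0.4399σ.
Subtracting: σ = (-76 − -110)/(0.4399 − (-0.6128)) = 32.30.
Then μ = -110 − (-0.6128)·32.30 = -90.21.
Precision τ = 1/σ² = 1/32.3² = 0.000959.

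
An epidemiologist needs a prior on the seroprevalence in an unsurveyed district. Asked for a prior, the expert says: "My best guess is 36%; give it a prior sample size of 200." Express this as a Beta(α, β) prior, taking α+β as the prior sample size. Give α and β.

Under the effective-sample-size interpretation, Beta(α, β) has prior mean α/(α+β) and prior sample size α+β.
So α+β = 200 and α/(α+β) = 0.36, giving α = 0.36·200 = 72 and β = 200 − 72 = 128.

α = 72, β = 128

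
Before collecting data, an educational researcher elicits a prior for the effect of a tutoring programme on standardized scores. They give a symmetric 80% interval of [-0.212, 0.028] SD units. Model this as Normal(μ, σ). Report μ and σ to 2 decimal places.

μ = -0.09, σ = 0.09

A symmetric 80% interval runs μ ± z·σ with z = 1.282.
Half-width = 0.12, so σ = 0.12/1.282 = 0.09.
μ is the interval midpoint, -0.09.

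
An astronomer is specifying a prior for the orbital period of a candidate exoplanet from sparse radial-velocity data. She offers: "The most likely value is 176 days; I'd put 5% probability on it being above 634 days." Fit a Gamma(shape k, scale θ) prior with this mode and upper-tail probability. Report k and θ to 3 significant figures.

Gamma(k,θ) with k>1 has mode (k−1)θ, so θ = 176/(k−1).
Need P(X < 634) = 0.95 with θ tied to k this way. Start at k = 2, θ = 176: P(X<634) ≈ 0.875.
Too low — raise k to concentrate. Iterating converges to k ≈ 2.56.
Then θ = 176/(2.56−1) ≈ 113.

k ≈ 2.56, θ ≈ 113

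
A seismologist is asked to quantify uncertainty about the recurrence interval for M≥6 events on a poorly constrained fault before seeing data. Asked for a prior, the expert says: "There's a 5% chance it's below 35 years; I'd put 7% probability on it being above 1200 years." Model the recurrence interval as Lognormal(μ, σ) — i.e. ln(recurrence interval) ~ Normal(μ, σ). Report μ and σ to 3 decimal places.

μ ≈ 5.418, σ ≈ 1.133

If T ~ Lognormal(μ,σ) then ln T ~ Normal(μ,σ), so the p-quantile of ln T is μ + z_p·σ.
ln(35) = 3.555 and ln(1200) = 7.09; z_{0.05} = -1.645, z_{0.93} = 1.476.
σ = (7.09 − 3.555)/(1.476 − (-1.645)) = 1.133.
μ = 3.555 − (-1.645)·1.133 = 5.418.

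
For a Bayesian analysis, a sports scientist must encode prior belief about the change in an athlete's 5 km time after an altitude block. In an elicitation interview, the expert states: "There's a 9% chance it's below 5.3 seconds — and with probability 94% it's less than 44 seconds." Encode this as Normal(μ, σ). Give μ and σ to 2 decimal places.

For Normal(μ,σ), the p-quantile is μ + z_p·σ. Here z_{0.09} = -1.341, z_{0.94} = 1.555.
So 5.3 = μ − 1.341σ and 44 = μ + 1.555σ.
Subtracting: σ = (44 − 5.3)/(1.555 − (-1.341)) = 13.37.
Then μ = 5.3 − (-1.341)·13.37 = 23.22.

μ = 23.22, σ = 13.37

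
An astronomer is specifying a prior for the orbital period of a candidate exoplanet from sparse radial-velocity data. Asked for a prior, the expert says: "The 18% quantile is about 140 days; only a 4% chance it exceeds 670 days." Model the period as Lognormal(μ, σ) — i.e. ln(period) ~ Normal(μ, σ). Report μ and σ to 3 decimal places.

μ ≈ 5.479, σ ≈ 0.587

If T ~ Lognormal(μ,σ) then ln T ~ Normal(μ,σ), so the p-quantile of ln T is μ + z_p·σ.
ln(140) = 4.942 and ln(670) = 6.507; z_{0.18} = -0.9154, z_{0.96} = 1.751.
σ = (6.507 − 4.942)/(1.751 − (-0.9154)) = 0.587.
μ = 4.942 − (-0.9154)·0.587 = 5.479.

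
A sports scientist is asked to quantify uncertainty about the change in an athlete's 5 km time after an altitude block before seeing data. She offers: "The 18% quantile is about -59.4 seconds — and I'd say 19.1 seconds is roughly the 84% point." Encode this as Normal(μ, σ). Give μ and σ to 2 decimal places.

μ = -21.78, σ = 41.10

For Normal(μ,σ), the p-quantile is μ + z_p·σ. Here z_{0.18} = -0.9154, z_{0.84} = 0.9945.
So -59.4 = μ − 0.9154σ and 19.1 = μ + 0.9945σ.
Subtracting: σ = (19.1 − -59.4)/(0.9945 − (-0.9154)) = 41.10.
Then μ = -59.4 − (-0.9154)·41.10 = -21.78.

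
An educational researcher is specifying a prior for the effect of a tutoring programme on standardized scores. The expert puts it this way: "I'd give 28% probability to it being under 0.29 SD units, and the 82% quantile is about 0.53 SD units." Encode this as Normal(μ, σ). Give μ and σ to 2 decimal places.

The p-quantile of Normal(μ,σ) is μ + z_p·σ, with z_{0.28} = -0.5828 and z_{0.82} = 0.9154.
Eliminate σ: μ = (z₂·x₁ − z₁·x₂)/(z₂ − z₁) = (0.9154·0.29 − (-0.5828)·0.53)/1.498 = 0.38.
Then σ = (x₂ − x₁)/(z₂ − z₁) = (0.53 − 0.29)/1.498 = 0.16.

μ = 0.38, σ = 0.16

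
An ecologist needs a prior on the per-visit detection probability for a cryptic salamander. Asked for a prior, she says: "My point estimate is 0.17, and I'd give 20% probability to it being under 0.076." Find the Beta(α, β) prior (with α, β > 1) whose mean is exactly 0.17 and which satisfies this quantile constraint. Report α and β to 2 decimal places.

α ≈ 1.94, β ≈ 9.48

With mean 0.17 fixed, write α = 0.17s, β = 0.83s where s = α+β.
Need P(θ < 0.076) = 0.2 under Beta(0.17s, 0.83s). Normal approximation: (q−m)/√(m(1−m)/s) ≈ z_{0.2} = -0.842, so s ≈ 0.17·0.83·(-0.842)²/(0.076−0.17)² = 11.3.
At s = 11.3: P(θ<0.076) ≈ 0.202. Adjusting to match 0.2 gives s ≈ 11.42.
So α = 0.17·11.42 ≈ 1.94, β = 0.83·11.42 ≈ 9.48.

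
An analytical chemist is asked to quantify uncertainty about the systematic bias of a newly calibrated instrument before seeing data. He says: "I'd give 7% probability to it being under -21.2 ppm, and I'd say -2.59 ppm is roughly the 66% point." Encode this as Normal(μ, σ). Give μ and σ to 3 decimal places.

For Normal(μ,σ), the p-quantile is μ + z_p·σ. Here z_{0.07} = -1.476, z_{0.66} = 0.4125.
So -21.2 = μ − 1.476σ and -2.59 = μ + 0.4125σ.
Subtracting: σ = (-2.59 − -21.2)/(0.4125 − (-1.476)) = 9.856.
Then μ = -21.2 − (-1.476)·9.856 = -6.655.

μ = -6.655, σ = 9.856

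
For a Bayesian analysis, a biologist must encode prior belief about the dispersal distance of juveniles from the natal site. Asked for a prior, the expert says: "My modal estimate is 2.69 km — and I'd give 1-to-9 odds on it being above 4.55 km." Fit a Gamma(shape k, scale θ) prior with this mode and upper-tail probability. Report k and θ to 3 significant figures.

k ≈ 7.85, θ ≈ 0.393

Gamma(k,θ) with k>1 has mode (k−1)θ, so θ = 2.69/(k−1).
Need P(X < 4.55) = 0.9 with θ tied to k this way. Start at k = 2, θ = 2.69: P(X<4.55) ≈ 0.504.
Too low — raise k to concentrate. Iterating converges to k ≈ 7.85.
Then θ = 2.69/(7.85−1) ≈ 0.393.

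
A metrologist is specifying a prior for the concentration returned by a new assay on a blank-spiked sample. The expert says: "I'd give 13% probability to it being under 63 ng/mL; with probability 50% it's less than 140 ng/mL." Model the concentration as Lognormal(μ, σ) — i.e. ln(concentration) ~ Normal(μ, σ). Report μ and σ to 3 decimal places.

If T ~ Lognormal(μ,σ) then ln T ~ Normal(μ,σ), so the p-quantile of ln T is μ + z_p·σ.
ln(63) = 4.143 and ln(140) = 4.942; z_{0.13} = -1.126, z_{0.5} = 0.
σ = (4.942 − 4.143)/(0 − (-1.126)) = 0.709.
μ = 4.143 − (-1.126)·0.709 = 4.942.

μ ≈ 4.942, σ ≈ 0.709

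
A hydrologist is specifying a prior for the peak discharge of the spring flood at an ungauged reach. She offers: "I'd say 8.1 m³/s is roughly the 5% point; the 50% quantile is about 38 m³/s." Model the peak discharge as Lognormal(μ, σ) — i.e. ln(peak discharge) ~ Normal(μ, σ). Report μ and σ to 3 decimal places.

μ ≈ 3.638, σ ≈ 0.940

If T ~ Lognormal(μ,σ) then ln T ~ Normal(μ,σ), so the p-quantile of ln T is μ + z_p·σ.
ln(8.1) = 2.092 and ln(38) = 3.638; z_{0.05} = -1.645, z_{0.5} = 0.
σ = (3.638 − 2.092)/(0 − (-1.645)) = 0.940.
μ = 2.092 − (-1.645)·0.940 = 3.638.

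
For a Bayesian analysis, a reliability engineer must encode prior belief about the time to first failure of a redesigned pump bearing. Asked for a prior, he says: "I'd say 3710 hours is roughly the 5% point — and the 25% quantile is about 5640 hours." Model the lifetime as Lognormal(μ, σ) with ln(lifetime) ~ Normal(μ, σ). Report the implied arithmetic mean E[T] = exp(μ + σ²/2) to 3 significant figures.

E[T] ≈ 8280 hours

If T ~ Lognormal(μ,σ) then ln T ~ Normal(μ,σ), so the p-quantile of ln T is μ + z_p·σ.
ln(3710) = 8.219 and ln(5640) = 8.638; z_{0.05} = -1.645, z_{0.25} = -0.6745.
σ = (8.638 − 8.219)/(-0.6745 − (-1.645)) = 0.432.
μ = 8.219 − (-1.645)·0.432 = 8.929.
E[T] = exp(μ + σ²/2) = exp(8.929 + 0.0932) = 8280 hours.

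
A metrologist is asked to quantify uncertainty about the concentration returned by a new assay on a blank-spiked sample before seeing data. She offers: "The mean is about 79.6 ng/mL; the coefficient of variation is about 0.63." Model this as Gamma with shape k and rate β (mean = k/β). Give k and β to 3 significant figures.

For Gamma(k, rate β): mean = k/β, variance = k/β², so CV = 1/√k.
CV = 0.63, hence k = 1/CV² = 2.52.
Then β = k/mean = 2.52/79.6 = 0.0317.

k ≈ 2.52, β ≈ 0.0317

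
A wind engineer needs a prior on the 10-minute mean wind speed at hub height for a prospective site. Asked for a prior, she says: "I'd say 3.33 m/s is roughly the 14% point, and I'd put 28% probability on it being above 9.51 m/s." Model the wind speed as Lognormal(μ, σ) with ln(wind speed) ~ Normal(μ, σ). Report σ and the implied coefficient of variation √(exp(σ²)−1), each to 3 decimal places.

σ ≈ 0.631, CV ≈ 0.699

If T ~ Lognormal(μ,σ) then ln T ~ Normal(μ,σ), so the p-quantile of ln T is μ + z_p·σ.
ln(3.33) = 1.203 and ln(9.51) = 2.252; z_{0.14} = -1.08, z_{0.72} = 0.5828.
σ = (2.252 − 1.203)/(0.5828 − (-1.08)) = 0.631.
μ = 1.203 − (-1.08)·0.631 = 1.885.
CV = √(exp(σ²)−1) = √(exp(0.3981)−1) = 0.699.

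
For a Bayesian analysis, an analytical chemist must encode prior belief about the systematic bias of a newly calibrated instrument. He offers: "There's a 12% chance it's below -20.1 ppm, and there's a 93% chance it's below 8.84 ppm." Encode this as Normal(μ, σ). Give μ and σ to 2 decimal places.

μ = -7.27, σ = 10.92

The p-quantile of Normal(μ,σ) is μ + z_p·σ, with z_{0.12} = -1.175 and z_{0.93} = 1.476.
Eliminate σ: μ = (z₂·x₁ − z₁·x₂)/(z₂ − z₁) = (1.476·-20.1 − (-1.175)·8.84)/2.651 = -7.27.
Then σ = (x₂ − x₁)/(z₂ − z₁) = (8.84 − -20.1)/2.651 = 10.92.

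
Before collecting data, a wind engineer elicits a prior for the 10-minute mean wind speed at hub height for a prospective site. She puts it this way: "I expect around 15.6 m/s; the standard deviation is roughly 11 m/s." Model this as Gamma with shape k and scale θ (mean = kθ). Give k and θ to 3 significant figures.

For Gamma(k, scale θ): mean = kθ, variance = kθ², so CV = 1/√k.
CV = SD/mean = 11/15.6 = 0.7051, hence k = 1/CV² = 2.01.
Then θ = mean/k = 15.6/2.01 = 7.76.

k ≈ 2.01, θ ≈ 7.76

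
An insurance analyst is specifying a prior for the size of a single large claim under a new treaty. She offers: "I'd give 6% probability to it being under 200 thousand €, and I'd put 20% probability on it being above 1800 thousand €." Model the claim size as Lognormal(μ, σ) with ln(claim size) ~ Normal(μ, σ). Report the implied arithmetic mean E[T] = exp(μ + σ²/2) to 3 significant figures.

If T ~ Lognormal(μ,σ) then ln T ~ Normal(μ,σ), so the p-quantile of ln T is μ + z_p·σ.
ln(200) = 5.298 and ln(1800) = 7.496; z_{0.06} = -1.555, z_{0.8} = 0.8416.
σ = (7.496 − 5.298)/(0.8416 − (-1.555)) = 0.917.
μ = 5.298 − (-1.555)·0.917 = 6.724.
E[T] = exp(μ + σ²/2) = exp(6.724 + 0.4203) = 1270 thousand €.

E[T] ≈ 1270 thousand €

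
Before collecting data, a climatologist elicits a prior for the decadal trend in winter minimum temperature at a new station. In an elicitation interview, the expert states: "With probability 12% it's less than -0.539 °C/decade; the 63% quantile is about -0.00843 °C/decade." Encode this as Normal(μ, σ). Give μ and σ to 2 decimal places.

The p-quantile of Normal(μ,σ) is μ + z_p·σ, with z_{0.12} = -1.175 and z_{0.63} = 0.3319.
Eliminate σ: μ = (z₂·x₁ − z₁·x₂)/(z₂ − z₁) = (0.3319·-0.539 − (-1.175)·-0.00843)/1.507 = -0.13.
Then σ = (x₂ − x₁)/(z₂ − z₁) = (-0.00843 − -0.539)/1.507 = 0.35.

μ = -0.13, σ = 0.35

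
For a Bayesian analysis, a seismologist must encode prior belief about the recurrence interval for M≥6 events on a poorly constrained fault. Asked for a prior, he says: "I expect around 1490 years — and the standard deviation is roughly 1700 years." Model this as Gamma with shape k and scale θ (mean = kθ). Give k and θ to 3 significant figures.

k ≈ 0.768, θ ≈ 1940

For Gamma(k, scale θ): mean = kθ, variance = kθ², so CV = 1/√k.
CV = SD/mean = 1700/1490 = 1.141, hence k = 1/CV² = 0.768.
Then θ = mean/k = 1490/0.768 = 1940.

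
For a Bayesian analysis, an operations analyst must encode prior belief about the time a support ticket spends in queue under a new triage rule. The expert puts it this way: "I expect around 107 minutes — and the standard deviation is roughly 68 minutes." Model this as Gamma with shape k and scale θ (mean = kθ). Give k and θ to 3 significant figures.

For Gamma(k, scale θ): mean = kθ, variance = kθ², so CV = 1/√k.
CV = SD/mean = 68/107 = 0.6355, hence k = 1/CV² = 2.48.
Then θ = mean/k = 107/2.48 = 43.2.

k ≈ 2.48, θ ≈ 43.2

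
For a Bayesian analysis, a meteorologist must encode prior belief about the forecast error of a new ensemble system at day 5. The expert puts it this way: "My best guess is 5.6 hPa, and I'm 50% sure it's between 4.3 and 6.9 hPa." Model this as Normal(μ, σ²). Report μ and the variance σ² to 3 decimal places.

A symmetric 50% interval runs μ ± z·σ with z = 0.6745.
Half-width = 1.3, so σ = 1.3/0.6745 = 1.9274 and σ² = 3.715.
μ is the stated best guess, 5.600.

μ = 5.600, σ² = 3.715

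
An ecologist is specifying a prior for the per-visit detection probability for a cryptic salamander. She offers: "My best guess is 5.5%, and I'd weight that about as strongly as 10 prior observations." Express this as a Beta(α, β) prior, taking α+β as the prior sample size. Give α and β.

Under the effective-sample-size interpretation, Beta(α, β) has prior mean α/(α+β) and prior sample size α+β.
So α+β = 10 and α/(α+β) = 0.055, giving α = 0.055·10 = 0.55 and β = 10 − 0.55 = 9.45.

α = 0.55, β = 9.45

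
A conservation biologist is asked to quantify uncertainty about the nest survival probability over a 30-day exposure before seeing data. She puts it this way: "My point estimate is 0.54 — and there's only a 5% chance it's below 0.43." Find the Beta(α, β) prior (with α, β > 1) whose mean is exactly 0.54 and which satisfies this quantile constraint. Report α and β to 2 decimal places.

With mean 0.54 fixed, write α = 0.54s, β = 0.46s where s = α+β.
Need P(θ < 0.43) = 0.05 under Beta(0.54s, 0.46s). Normal approximation: (q−m)/√(m(1−m)/s) ≈ z_{0.05} = -1.64, so s ≈ 0.54·0.46·(-1.64)²/(0.43−0.54)² = 55.5.
At s = 55.5: P(θ<0.43) ≈ 0.050. Adjusting to match 0.05 gives s ≈ 55.51.
So α = 0.54·55.51 ≈ 29.98, β = 0.46·55.51 ≈ 25.54.

α ≈ 29.98, β ≈ 25.54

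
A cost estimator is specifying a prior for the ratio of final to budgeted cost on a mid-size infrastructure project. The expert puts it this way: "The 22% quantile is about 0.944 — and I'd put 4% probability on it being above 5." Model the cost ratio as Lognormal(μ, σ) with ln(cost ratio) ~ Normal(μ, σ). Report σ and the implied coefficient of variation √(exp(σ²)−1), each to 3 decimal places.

σ ≈ 0.661, CV ≈ 0.740

If T ~ Lognormal(μ,σ) then ln T ~ Normal(μ,σ), so the p-quantile of ln T is μ + z_p·σ.
ln(0.944) = -0.05763 and ln(5) = 1.609; z_{0.22} = -0.7722, z_{0.96} = 1.751.
σ = (1.609 − -0.05763)/(1.751 − (-0.7722)) = 0.661.
μ = -0.05763 − (-0.7722)·0.661 = 0.453.
CV = √(exp(σ²)−1) = √(exp(0.4366)−1) = 0.740.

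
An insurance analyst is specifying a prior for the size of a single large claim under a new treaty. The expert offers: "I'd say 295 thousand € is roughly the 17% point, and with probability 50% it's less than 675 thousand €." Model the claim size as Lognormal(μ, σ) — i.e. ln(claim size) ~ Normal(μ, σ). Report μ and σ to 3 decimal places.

If T ~ Lognormal(μ,σ) then ln T ~ Normal(μ,σ), so the p-quantile of ln T is μ + z_p·σ.
ln(295) = 5.687 and ln(675) = 6.515; z_{0.17} = -0.9542, z_{0.5} = 0.
σ = (6.515 − 5.687)/(0 − (-0.9542)) = 0.867.
μ = 5.687 − (-0.9542)·0.867 = 6.515.

μ ≈ 6.515, σ ≈ 0.867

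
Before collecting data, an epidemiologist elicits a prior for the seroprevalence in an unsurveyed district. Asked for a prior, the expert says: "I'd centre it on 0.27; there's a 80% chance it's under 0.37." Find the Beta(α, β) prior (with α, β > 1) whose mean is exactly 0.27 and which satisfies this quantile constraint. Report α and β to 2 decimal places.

With mean 0.27 fixed, write α = 0.27s, β = 0.73s where s = α+β.
Need P(θ < 0.37) = 0.8 under Beta(0.27s, 0.73s). Normal approximation: (q−m)/√(m(1−m)/s) ≈ z_{0.8} = 0.842, so s ≈ 0.27·0.73·(0.842)²/(0.37−0.27)² = 14.0.
At s = 14.0: P(θ<0.37) ≈ 0.808. Adjusting to match 0.8 gives s ≈ 12.87.
So α = 0.27·12.87 ≈ 3.48, β = 0.73·12.87 ≈ 9.40.

α ≈ 3.48, β ≈ 9.40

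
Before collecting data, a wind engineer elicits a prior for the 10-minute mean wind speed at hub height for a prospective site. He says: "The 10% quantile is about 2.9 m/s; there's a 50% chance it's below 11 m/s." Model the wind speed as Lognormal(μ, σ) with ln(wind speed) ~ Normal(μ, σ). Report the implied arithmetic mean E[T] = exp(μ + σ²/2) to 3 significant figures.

If T ~ Lognormal(μ,σ) then ln T ~ Normal(μ,σ), so the p-quantile of ln T is μ + z_p·σ.
ln(2.9) = 1.065 and ln(11) = 2.398; z_{0.1} = -1.282, z_{0.5} = 0.
σ = (2.398 − 1.065)/(0 − (-1.282)) = 1.040.
μ = 1.065 − (-1.282)·1.040 = 2.398.
E[T] = exp(μ + σ²/2) = exp(2.398 + 0.5411) = 18.9 m/s.

E[T] ≈ 18.9 m/s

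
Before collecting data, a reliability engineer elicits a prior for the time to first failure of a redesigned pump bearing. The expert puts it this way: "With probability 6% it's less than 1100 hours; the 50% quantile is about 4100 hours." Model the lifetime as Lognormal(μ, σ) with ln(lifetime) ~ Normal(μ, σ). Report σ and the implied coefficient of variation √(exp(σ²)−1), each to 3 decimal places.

If T ~ Lognormal(μ,σ) then ln T ~ Normal(μ,σ), so the p-quantile of ln T is μ + z_p·σ.
ln(1100) = 7.003 and ln(4100) = 8.319; z_{0.06} = -1.555, z_{0.5} = 0.
σ = (8.319 − 7.003)/(0 − (-1.555)) = 0.846.
μ = 7.003 − (-1.555)·0.846 = 8.319.
CV = √(exp(σ²)−1) = √(exp(0.7161)−1) = 1.023.

σ ≈ 0.846, CV ≈ 1.023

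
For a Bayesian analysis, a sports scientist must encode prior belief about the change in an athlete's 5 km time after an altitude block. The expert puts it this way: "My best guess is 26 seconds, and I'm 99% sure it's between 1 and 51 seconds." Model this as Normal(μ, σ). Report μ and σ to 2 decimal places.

μ = 26.00, σ = 9.71

A symmetric 99% interval runs μ ± z·σ with z = 2.576.
Half-width = 25, so σ = 25/2.576 = 9.71.
μ is the stated best guess, 26.00.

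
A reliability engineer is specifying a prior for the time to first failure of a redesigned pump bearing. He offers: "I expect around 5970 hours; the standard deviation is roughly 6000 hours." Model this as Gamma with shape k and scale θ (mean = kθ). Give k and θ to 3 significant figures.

k ≈ 0.99, θ ≈ 6030

For Gamma(k, scale θ): mean = kθ, variance = kθ², so CV = 1/√k.
CV = SD/mean = 6000/5970 = 1.005, hence k = 1/CV² = 0.99.
Then θ = mean/k = 5970/0.99 = 6030.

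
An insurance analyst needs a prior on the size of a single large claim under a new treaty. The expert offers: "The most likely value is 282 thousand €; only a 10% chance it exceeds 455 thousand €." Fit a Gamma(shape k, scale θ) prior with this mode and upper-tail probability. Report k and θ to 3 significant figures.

Gamma(k,θ) with k>1 has mode (k−1)θ, so θ = 282/(k−1).
Need P(X < 455) = 0.9 with θ tied to k this way. Start at k = 2, θ = 282: P(X<455) ≈ 0.479.
Too low — raise k to concentrate. Iterating converges to k ≈ 9.22.
Then θ = 282/(9.22−1) ≈ 34.3.

k ≈ 9.22, θ ≈ 34.3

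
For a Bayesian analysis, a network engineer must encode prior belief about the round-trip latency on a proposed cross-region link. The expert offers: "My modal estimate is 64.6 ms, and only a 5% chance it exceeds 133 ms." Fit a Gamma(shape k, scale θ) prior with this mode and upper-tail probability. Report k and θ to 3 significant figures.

Gamma(k,θ) with k>1 has mode (k−1)θ, so θ = 64.6/(k−1).
Need P(X < 133) = 0.95 with θ tied to k this way. Start at k = 2, θ = 64.6: P(X<133) ≈ 0.610.
Too low — raise k to concentrate. Iterating converges to k ≈ 6.3.
Then θ = 64.6/(6.3−1) ≈ 12.2.

k ≈ 6.3, θ ≈ 12.2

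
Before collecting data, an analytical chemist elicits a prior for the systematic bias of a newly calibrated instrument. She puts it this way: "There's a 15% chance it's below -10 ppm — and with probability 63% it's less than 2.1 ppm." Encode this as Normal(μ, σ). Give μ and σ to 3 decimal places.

μ = -0.835, σ = 8.843

For Normal(μ,σ), the p-quantile is μ + z_p·σ. Here z_{0.15} = -1.036, z_{0.63} = 0.3319.
So -10 = μ − 1.036σ and 2.1 = μ + 0.3319σ.
Subtracting: σ = (2.1 − -10)/(0.3319 − (-1.036)) = 8.843.
Then μ = -10 − (-1.036)·8.843 = -0.835.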